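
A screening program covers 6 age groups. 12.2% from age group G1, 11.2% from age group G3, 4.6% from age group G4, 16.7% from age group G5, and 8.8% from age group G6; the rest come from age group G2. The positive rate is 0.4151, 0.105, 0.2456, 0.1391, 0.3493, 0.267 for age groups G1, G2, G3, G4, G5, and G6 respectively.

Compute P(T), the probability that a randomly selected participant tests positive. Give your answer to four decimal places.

P(T) ≈ 0.2152

P(G2) = 1 − (0.122 + 0.112 + 0.046 + 0.167 + 0.088) = 0.465.
P(T) = P(T|G1)·P(G1) + P(T|G2)·P(G2) + P(T|G3)·P(G3) + P(T|G4)·P(G4) + P(T|G5)·P(G5) + P(T|G6)·P(G6)
      = 0.4151·0.122 + 0.105·0.465 + 0.2456·0.112 + 0.1391·0.046 + 0.3493·0.167 + 0.267·0.088
      = 0.0506422 + 0.048825 + 0.0275072 + 0.0063986 + 0.0583331 + 0.023496 = 0.2152021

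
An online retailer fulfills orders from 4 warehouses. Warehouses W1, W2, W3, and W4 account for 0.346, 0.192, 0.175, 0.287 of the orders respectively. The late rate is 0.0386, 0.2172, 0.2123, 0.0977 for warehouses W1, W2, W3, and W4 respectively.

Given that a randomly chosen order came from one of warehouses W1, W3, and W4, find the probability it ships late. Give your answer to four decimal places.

0.0972

Let S = {W1, W3, W4}.
P(S) = 0.346 + 0.175 + 0.287 = 0.808.
P(L ∩ S) = 0.0386·0.346 + 0.2123·0.175 + 0.0977·0.287 = 0.0133556 + 0.0371525 + 0.0280399 = 0.078548.
P(L | S) = 0.078548 / 0.808 = 0.097213…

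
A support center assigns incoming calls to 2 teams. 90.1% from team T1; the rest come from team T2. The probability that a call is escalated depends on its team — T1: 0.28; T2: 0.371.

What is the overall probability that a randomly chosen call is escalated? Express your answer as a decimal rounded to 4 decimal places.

P(E) ≈ 0.2890

P(T2) = 1 − (0.901) = 0.099.
P(E) = P(E|T1)·P(T1) + P(E|T2)·P(T2)
      = 0.28·0.901 + 0.371·0.099
      = 0.25228 + 0.036729 = 0.289009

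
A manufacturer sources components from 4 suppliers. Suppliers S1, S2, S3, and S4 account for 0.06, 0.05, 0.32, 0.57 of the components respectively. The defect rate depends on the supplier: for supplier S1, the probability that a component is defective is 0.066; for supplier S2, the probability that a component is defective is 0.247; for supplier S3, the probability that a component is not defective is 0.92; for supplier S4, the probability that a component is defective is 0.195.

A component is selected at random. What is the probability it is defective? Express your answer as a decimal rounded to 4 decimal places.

P(D) ≈ 0.1531

P(D|S3) = 1 − 0.92 = 0.08.
P(D) = P(D|S1)·P(S1) + P(D|S2)·P(S2) + P(D|S3)·P(S3) + P(D|S4)·P(S4)
      = 0.066·0.06 + 0.247·0.05 + 0.08·0.32 + 0.195·0.57
      = 0.00396 + 0.01235 + 0.0256 + 0.11115 = 0.15306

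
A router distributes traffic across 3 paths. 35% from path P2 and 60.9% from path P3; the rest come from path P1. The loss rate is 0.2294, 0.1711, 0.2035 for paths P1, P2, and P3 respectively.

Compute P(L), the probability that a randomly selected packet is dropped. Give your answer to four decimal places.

0.1932

P(P1) = 1 − (0.35 + 0.609) = 0.041.
By the law of total probability,
P(L) = P(L|P1)·P(P1) + P(L|P2)·P(P2) + P(L|P3)·P(P3)
      = 0.2294·0.041 + 0.1711·0.35 + 0.2035·0.609
      = 0.0094054 + 0.059885 + 0.1239315 = 0.1932219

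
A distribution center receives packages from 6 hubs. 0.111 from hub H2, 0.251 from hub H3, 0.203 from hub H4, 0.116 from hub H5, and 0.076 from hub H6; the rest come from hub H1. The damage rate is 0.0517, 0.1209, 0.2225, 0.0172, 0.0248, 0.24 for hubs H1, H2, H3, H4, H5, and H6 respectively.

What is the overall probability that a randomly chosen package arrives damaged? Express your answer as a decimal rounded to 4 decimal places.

P(H1) = 1 − (0.111 + 0.251 + 0.203 + 0.116 + 0.076) = 0.243.
Summing over the partition,
P(D) = P(D|H1)·P(H1) + P(D|H2)·P(H2) + P(D|H3)·P(H3) + P(D|H4)·P(H4) + P(D|H5)·P(H5) + P(D|H6)·P(H6)
      = 0.0517·0.243 + 0.1209·0.111 + 0.2225·0.251 + 0.0172·0.203 + 0.0248·0.116 + 0.24·0.076
      = 0.0125631 + 0.0134199 + 0.0558475 + 0.0034916 + 0.0028768 + 0.01824 = 0.1064389

P(D) ≈ 0.1064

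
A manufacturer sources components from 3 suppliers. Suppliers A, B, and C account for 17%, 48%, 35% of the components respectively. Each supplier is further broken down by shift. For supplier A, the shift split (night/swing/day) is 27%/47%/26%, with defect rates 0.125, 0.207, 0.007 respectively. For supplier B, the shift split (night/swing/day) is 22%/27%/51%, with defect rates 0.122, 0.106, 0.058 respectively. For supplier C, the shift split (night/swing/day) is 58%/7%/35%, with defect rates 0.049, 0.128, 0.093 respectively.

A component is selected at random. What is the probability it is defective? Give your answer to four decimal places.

P(D|A) = 0.27·0.125 + 0.47·0.207 + 0.26·0.007 = 0.03375 + 0.09729 + 0.00182 = 0.13286
P(D|B) = 0.22·0.122 + 0.27·0.106 + 0.51·0.058 = 0.02684 + 0.02862 + 0.02958 = 0.08504
P(D|C) = 0.58·0.049 + 0.07·0.128 + 0.35·0.093 = 0.02842 + 0.00896 + 0.03255 = 0.06993
By total probability over the outer partition,
P(D) = 0.17·0.13286 + 0.48·0.08504 + 0.35·0.06993
      = 0.0225862 + 0.0408192 + 0.0244755 = 0.0878809

0.0879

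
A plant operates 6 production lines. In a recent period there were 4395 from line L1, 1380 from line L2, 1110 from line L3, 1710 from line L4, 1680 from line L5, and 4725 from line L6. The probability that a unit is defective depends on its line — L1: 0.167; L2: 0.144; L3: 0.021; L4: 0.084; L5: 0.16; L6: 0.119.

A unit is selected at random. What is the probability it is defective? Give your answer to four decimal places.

Total: 4395 + 1380 + 1110 + 1710 + 1680 + 4725 = 15000.
P(L1) = 4395/15000 = 0.293. P(L2) = 1380/15000 = 0.092. P(L3) = 1110/15000 = 0.074. P(L4) = 1710/15000 = 0.114. P(L5) = 1680/15000 = 0.112. P(L6) = 4725/15000 = 0.315.
Summing over the partition,
P(D) = P(D|L1)·P(L1) + P(D|L2)·P(L2) + P(D|L3)·P(L3) + P(D|L4)·P(L4) + P(D|L5)·P(L5) + P(D|L6)·P(L6)
      = 0.167·0.293 + 0.144·0.092 + 0.021·0.074 + 0.084·0.114 + 0.16·0.112 + 0.119·0.315
      = 0.048931 + 0.013248 + 0.001554 + 0.009576 + 0.01792 + 0.037485 = 0.128714

0.1287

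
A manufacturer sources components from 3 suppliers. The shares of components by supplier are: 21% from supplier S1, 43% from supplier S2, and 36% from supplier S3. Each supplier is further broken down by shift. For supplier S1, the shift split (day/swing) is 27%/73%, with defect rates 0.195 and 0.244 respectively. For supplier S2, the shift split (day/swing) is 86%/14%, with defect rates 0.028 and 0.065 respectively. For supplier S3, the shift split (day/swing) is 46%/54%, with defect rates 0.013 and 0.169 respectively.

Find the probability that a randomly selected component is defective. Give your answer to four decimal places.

P(D|S1) = 0.27·0.195 + 0.73·0.244 = 0.05265 + 0.17812 = 0.23077
P(D|S2) = 0.86·0.028 + 0.14·0.065 = 0.02408 + 0.0091 = 0.03318
P(D|S3) = 0.46·0.013 + 0.54·0.169 = 0.00598 + 0.09126 = 0.09724
By total probability over the outer partition,
P(D) = 0.21·0.23077 + 0.43·0.03318 + 0.36·0.09724
      = 0.0484617 + 0.0142674 + 0.0350064 = 0.0977355

P(D) ≈ 0.0977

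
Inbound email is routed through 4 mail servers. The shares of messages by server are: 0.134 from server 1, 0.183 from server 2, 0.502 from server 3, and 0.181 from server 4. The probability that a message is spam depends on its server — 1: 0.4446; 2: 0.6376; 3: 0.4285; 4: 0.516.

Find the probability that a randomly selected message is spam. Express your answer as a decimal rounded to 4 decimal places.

Summing over the partition,
P(S) = P(S|1)·P(1) + P(S|2)·P(2) + P(S|3)·P(3) + P(S|4)·P(4)
      = 0.4446·0.134 + 0.6376·0.183 + 0.4285·0.502 + 0.516·0.181
      = 0.0595764 + 0.1166808 + 0.215107 + 0.093396 = 0.4847602

0.4848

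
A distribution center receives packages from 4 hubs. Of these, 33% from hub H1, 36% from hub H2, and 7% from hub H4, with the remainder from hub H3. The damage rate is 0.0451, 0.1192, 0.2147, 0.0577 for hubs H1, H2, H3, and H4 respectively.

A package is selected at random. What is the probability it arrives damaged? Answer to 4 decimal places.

P(H3) = 1 − (0.33 + 0.36 + 0.07) = 0.24.
P(D) = P(D|H1)·P(H1) + P(D|H2)·P(H2) + P(D|H3)·P(H3) + P(D|H4)·P(H4)
      = 0.0451·0.33 + 0.1192·0.36 + 0.2147·0.24 + 0.0577·0.07
      = 0.014883 + 0.042912 + 0.051528 + 0.004039 = 0.113362

0.1134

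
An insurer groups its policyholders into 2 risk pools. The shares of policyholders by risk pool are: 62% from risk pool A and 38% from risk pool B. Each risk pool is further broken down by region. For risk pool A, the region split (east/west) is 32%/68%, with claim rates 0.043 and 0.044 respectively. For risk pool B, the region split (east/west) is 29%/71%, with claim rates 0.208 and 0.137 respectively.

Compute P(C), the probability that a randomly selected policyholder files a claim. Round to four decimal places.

P(C) ≈ 0.0870

P(C|A) = 0.32·0.043 + 0.68·0.044 = 0.01376 + 0.02992 = 0.04368
P(C|B) = 0.29·0.208 + 0.71·0.137 = 0.06032 + 0.09727 = 0.15759
Then overall,
P(C) = 0.62·0.04368 + 0.38·0.15759
      = 0.0270816 + 0.0598842 = 0.0869658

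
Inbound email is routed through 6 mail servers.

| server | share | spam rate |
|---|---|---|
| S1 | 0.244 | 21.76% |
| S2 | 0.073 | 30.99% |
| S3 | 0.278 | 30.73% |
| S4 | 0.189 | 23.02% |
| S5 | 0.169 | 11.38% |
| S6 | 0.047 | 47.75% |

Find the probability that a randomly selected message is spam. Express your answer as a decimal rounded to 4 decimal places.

P(S) = P(S|S1)·P(S1) + P(S|S2)·P(S2) + P(S|S3)·P(S3) + P(S|S4)·P(S4) + P(S|S5)·P(S5) + P(S|S6)·P(S6)
      = 0.2176·0.244 + 0.3099·0.073 + 0.3073·0.278 + 0.2302·0.189 + 0.1138·0.169 + 0.4775·0.047
      = 0.0530944 + 0.0226227 + 0.0854294 + 0.0435078 + 0.0192322 + 0.0224425 = 0.246329

P(S) ≈ 0.2463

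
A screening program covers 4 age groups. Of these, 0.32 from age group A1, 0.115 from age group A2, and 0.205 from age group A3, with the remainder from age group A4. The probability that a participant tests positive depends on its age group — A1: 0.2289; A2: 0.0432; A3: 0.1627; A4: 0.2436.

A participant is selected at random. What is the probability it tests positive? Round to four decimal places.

0.1993

P(A4) = 1 − (0.32 + 0.115 + 0.205) = 0.36.
P(T) = P(T|A1)·P(A1) + P(T|A2)·P(A2) + P(T|A3)·P(A3) + P(T|A4)·P(A4)
      = 0.2289·0.32 + 0.0432·0.115 + 0.1627·0.205 + 0.2436·0.36
      = 0.073248 + 0.004968 + 0.0333535 + 0.087696 = 0.1992655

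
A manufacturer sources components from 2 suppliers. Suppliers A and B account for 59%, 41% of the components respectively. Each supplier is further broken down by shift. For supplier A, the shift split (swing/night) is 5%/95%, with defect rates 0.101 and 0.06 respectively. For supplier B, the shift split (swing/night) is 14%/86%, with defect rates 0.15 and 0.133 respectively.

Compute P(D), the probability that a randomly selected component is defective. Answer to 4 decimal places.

P(D|A) = 0.05·0.101 + 0.95·0.06 = 0.00505 + 0.057 = 0.06205
P(D|B) = 0.14·0.15 + 0.86·0.133 = 0.021 + 0.11438 = 0.13538
By total probability over the outer partition,
P(D) = 0.59·0.06205 + 0.41·0.13538
      = 0.0366095 + 0.0555058 = 0.0921153

0.0921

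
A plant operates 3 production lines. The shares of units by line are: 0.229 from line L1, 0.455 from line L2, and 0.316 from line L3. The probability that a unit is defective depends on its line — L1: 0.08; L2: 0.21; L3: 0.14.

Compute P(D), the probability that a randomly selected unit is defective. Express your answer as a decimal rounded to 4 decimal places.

By the law of total probability,
P(D) = P(D|L1)·P(L1) + P(D|L2)·P(L2) + P(D|L3)·P(L3)
      = 0.08·0.229 + 0.21·0.455 + 0.14·0.316
      = 0.01832 + 0.09555 + 0.04424 = 0.15811

P(D) ≈ 0.1581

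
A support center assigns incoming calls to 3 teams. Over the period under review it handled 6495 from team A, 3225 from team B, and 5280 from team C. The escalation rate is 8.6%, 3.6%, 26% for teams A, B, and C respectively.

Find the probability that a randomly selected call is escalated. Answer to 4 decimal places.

0.1365

Total: 6495 + 3225 + 5280 = 15000.
P(A) = 6495/15000 = 0.433. P(B) = 3225/15000 = 0.215. P(C) = 5280/15000 = 0.352.
P(E) = P(E|A)·P(A) + P(E|B)·P(B) + P(E|C)·P(C)
      = 0.086·0.433 + 0.036·0.215 + 0.26·0.352
      = 0.037238 + 0.00774 + 0.09152 = 0.136498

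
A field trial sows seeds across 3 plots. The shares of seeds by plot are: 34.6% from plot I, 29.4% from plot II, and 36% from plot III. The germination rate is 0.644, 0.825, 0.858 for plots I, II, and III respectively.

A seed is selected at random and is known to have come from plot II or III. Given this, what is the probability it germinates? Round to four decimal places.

Let S = {II, III}.
P(S) = 0.294 + 0.36 = 0.654.
P(G ∩ S) = 0.825·0.294 + 0.858·0.36 = 0.24255 + 0.30888 = 0.55143.
P(G | S) = 0.55143 / 0.654 = 0.843165…

P(G|S) ≈ 0.8432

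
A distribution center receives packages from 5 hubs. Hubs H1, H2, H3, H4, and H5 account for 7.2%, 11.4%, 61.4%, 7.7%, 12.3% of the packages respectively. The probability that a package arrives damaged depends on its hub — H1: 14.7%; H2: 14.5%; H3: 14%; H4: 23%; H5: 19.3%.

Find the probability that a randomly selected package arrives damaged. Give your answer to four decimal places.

P(D) ≈ 0.1545

Summing over the partition,
P(D) = P(D|H1)·P(H1) + P(D|H2)·P(H2) + P(D|H3)·P(H3) + P(D|H4)·P(H4) + P(D|H5)·P(H5)
      = 0.147·0.072 + 0.145·0.114 + 0.14·0.614 + 0.23·0.077 + 0.193·0.123
      = 0.010584 + 0.01653 + 0.08596 + 0.01771 + 0.023739 = 0.154523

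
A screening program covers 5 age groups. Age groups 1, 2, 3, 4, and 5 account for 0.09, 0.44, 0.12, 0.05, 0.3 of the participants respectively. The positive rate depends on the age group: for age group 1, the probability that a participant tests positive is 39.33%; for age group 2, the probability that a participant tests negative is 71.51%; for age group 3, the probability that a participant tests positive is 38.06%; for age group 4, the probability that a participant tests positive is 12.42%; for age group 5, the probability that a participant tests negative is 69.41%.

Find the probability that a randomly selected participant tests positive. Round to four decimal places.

P(T) ≈ 0.3044

P(T|2) = 1 − 0.7151 = 0.2849.
P(T|5) = 1 − 0.6941 = 0.3059.
Using total probability over the partition,
P(T) = P(T|1)·P(1) + P(T|2)·P(2) + P(T|3)·P(3) + P(T|4)·P(4) + P(T|5)·P(5)
      = 0.3933·0.09 + 0.2849·0.44 + 0.3806·0.12 + 0.1242·0.05 + 0.3059·0.3
      = 0.035397 + 0.125356 + 0.045672 + 0.00621 + 0.09177 = 0.304405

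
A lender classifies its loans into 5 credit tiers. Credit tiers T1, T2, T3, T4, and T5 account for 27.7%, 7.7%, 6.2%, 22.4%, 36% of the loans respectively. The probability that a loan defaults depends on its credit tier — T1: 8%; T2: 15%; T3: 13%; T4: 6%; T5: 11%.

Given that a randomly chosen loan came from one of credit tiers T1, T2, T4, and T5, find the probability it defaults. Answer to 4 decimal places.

0.0925

Let S = {T1, T2, T4, T5}.
P(S) = 0.277 + 0.077 + 0.224 + 0.36 = 0.938.
P(D ∩ S) = 0.08·0.277 + 0.15·0.077 + 0.06·0.224 + 0.11·0.36 = 0.02216 + 0.01155 + 0.01344 + 0.0396 = 0.08675.
P(D | S) = 0.08675 / 0.938 = 0.092484…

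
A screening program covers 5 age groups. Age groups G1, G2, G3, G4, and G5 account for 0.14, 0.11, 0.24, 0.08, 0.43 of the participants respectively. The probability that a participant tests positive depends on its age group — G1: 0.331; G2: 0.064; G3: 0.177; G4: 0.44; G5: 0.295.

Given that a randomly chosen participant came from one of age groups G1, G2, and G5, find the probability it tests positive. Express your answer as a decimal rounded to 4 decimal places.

Let S = {G1, G2, G5}.
P(S) = 0.14 + 0.11 + 0.43 = 0.68.
P(T ∩ S) = 0.331·0.14 + 0.064·0.11 + 0.295·0.43 = 0.04634 + 0.00704 + 0.12685 = 0.18023.
P(T | S) = 0.18023 / 0.68 = 0.265044…

P(T|S) ≈ 0.2650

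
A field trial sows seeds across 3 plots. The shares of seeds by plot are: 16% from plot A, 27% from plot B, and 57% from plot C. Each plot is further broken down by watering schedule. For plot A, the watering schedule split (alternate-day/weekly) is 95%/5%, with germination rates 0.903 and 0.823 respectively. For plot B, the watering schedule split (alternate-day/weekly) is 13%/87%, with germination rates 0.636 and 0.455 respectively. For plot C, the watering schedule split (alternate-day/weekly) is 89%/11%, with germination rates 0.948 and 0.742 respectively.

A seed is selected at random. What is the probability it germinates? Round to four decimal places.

0.8005

P(G|A) = 0.95·0.903 + 0.05·0.823 = 0.85785 + 0.04115 = 0.899
P(G|B) = 0.13·0.636 + 0.87·0.455 = 0.08268 + 0.39585 = 0.47853
P(G|C) = 0.89·0.948 + 0.11·0.742 = 0.84372 + 0.08162 = 0.92534
By total probability over the outer partition,
P(G) = 0.16·0.899 + 0.27·0.47853 + 0.57·0.92534
      = 0.14384 + 0.1292031 + 0.5274438 = 0.8004869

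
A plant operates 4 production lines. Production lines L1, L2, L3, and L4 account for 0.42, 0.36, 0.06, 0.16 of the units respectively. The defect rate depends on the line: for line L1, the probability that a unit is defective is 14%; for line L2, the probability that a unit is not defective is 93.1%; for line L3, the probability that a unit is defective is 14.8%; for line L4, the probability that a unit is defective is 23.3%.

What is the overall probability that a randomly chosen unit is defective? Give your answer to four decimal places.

0.1298

P(D|L2) = 1 − 0.931 = 0.069.
By the law of total probability,
P(D) = P(D|L1)·P(L1) + P(D|L2)·P(L2) + P(D|L3)·P(L3) + P(D|L4)·P(L4)
      = 0.14·0.42 + 0.069·0.36 + 0.148·0.06 + 0.233·0.16
      = 0.0588 + 0.02484 + 0.00888 + 0.03728 = 0.1298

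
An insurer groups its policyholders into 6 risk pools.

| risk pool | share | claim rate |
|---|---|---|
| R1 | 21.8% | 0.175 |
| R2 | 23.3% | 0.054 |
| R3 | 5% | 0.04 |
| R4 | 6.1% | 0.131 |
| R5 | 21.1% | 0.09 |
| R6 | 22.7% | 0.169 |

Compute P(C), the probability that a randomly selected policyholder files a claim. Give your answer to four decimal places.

0.1181

Using total probability over the partition,
P(C) = P(C|R1)·P(R1) + P(C|R2)·P(R2) + P(C|R3)·P(R3) + P(C|R4)·P(R4) + P(C|R5)·P(R5) + P(C|R6)·P(R6)
      = 0.175·0.218 + 0.054·0.233 + 0.04·0.05 + 0.131·0.061 + 0.09·0.211 + 0.169·0.227
      = 0.03815 + 0.012582 + 0.002 + 0.007991 + 0.01899 + 0.038363 = 0.118076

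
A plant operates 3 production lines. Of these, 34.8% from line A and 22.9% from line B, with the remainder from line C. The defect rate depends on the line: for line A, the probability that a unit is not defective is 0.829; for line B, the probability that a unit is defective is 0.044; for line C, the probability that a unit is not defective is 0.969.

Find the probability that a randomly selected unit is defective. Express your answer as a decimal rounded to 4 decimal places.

P(C) = 1 − (0.348 + 0.229) = 0.423.
P(D|A) = 1 − 0.829 = 0.171.
P(D|C) = 1 − 0.969 = 0.031.
By the law of total probability,
P(D) = P(D|A)·P(A) + P(D|B)·P(B) + P(D|C)·P(C)
      = 0.171·0.348 + 0.044·0.229 + 0.031·0.423
      = 0.059508 + 0.010076 + 0.013113 = 0.082697

P(D) ≈ 0.0827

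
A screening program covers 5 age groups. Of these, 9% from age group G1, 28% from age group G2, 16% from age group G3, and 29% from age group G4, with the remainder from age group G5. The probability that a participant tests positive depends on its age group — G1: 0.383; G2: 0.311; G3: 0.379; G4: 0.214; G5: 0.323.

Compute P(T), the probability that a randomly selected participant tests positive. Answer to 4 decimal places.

P(G5) = 1 − (0.09 + 0.28 + 0.16 + 0.29) = 0.18.
P(T) = P(T|G1)·P(G1) + P(T|G2)·P(G2) + P(T|G3)·P(G3) + P(T|G4)·P(G4) + P(T|G5)·P(G5)
      = 0.383·0.09 + 0.311·0.28 + 0.379·0.16 + 0.214·0.29 + 0.323·0.18
      = 0.03447 + 0.08708 + 0.06064 + 0.06206 + 0.05814 = 0.30239

0.3024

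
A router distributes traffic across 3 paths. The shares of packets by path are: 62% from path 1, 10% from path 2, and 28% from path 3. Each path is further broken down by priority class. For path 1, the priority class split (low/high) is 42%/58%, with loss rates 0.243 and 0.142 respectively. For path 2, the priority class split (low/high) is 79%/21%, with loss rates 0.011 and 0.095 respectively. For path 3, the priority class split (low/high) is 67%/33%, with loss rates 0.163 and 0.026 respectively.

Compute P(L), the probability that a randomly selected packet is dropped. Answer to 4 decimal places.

P(L) ≈ 0.1502

P(L|1) = 0.42·0.243 + 0.58·0.142 = 0.10206 + 0.08236 = 0.18442
P(L|2) = 0.79·0.011 + 0.21·0.095 = 0.00869 + 0.01995 = 0.02864
P(L|3) = 0.67·0.163 + 0.33·0.026 = 0.10921 + 0.00858 = 0.11779
Then overall,
P(L) = 0.62·0.18442 + 0.1·0.02864 + 0.28·0.11779
      = 0.1143404 + 0.002864 + 0.0329812 = 0.1501856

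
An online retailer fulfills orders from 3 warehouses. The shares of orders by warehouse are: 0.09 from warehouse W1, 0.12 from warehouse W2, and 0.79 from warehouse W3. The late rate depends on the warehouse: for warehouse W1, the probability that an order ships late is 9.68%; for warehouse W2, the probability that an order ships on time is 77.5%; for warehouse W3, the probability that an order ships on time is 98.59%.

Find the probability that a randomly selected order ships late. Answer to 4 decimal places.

P(L|W2) = 1 − 0.775 = 0.225.
P(L|W3) = 1 − 0.9859 = 0.0141.
P(L) = P(L|W1)·P(W1) + P(L|W2)·P(W2) + P(L|W3)·P(W3)
      = 0.0968·0.09 + 0.225·0.12 + 0.0141·0.79
      = 0.008712 + 0.027 + 0.011139 = 0.046851

0.0469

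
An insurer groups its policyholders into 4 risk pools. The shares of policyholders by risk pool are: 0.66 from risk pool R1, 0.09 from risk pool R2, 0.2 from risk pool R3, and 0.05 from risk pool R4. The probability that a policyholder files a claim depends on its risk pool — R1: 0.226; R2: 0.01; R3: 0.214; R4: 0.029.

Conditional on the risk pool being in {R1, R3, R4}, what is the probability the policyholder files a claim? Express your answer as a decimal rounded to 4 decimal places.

Let S = {R1, R3, R4}.
P(S) = 0.66 + 0.2 + 0.05 = 0.91.
P(C ∩ S) = 0.226·0.66 + 0.214·0.2 + 0.029·0.05 = 0.14916 + 0.0428 + 0.00145 = 0.19341.
P(C | S) = 0.19341 / 0.91 = 0.212538…

P(C|S) ≈ 0.2125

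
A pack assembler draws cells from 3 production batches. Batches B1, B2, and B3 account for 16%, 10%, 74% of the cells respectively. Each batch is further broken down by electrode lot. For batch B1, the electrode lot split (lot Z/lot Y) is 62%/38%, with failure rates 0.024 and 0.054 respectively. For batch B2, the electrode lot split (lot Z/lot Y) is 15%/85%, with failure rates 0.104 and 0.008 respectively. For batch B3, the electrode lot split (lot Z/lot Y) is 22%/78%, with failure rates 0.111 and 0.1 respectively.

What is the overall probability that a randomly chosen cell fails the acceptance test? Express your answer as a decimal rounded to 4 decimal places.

0.0837

P(F|B1) = 0.62·0.024 + 0.38·0.054 = 0.01488 + 0.02052 = 0.0354
P(F|B2) = 0.15·0.104 + 0.85·0.008 = 0.0156 + 0.0068 = 0.0224
P(F|B3) = 0.22·0.111 + 0.78·0.1 = 0.02442 + 0.078 = 0.10242
Then overall,
P(F) = 0.16·0.0354 + 0.1·0.0224 + 0.74·0.10242
      = 0.005664 + 0.00224 + 0.0757908 = 0.0836948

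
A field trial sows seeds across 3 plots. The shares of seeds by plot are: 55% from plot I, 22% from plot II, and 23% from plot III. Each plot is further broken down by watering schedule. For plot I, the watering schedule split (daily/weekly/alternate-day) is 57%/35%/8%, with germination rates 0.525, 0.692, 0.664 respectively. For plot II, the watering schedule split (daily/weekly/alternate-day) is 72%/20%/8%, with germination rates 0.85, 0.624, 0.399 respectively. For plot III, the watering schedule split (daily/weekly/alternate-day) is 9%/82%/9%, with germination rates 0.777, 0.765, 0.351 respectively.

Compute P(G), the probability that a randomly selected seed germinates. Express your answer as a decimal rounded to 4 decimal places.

P(G|I) = 0.57·0.525 + 0.35·0.692 + 0.08·0.664 = 0.29925 + 0.2422 + 0.05312 = 0.59457
P(G|II) = 0.72·0.85 + 0.2·0.624 + 0.08·0.399 = 0.612 + 0.1248 + 0.03192 = 0.76872
P(G|III) = 0.09·0.777 + 0.82·0.765 + 0.09·0.351 = 0.06993 + 0.6273 + 0.03159 = 0.72882
Then overall,
P(G) = 0.55·0.59457 + 0.22·0.76872 + 0.23·0.72882
      = 0.3270135 + 0.1691184 + 0.1676286 = 0.6637605

P(G) ≈ 0.6638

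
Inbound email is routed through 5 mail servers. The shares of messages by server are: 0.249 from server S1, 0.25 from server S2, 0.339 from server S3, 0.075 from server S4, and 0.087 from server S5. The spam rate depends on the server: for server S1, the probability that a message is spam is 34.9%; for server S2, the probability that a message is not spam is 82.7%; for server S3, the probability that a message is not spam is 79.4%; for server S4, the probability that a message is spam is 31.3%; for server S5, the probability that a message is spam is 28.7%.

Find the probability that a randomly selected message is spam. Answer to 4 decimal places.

P(S|S2) = 1 − 0.827 = 0.173.
P(S|S3) = 1 − 0.794 = 0.206.
P(S) = P(S|S1)·P(S1) + P(S|S2)·P(S2) + P(S|S3)·P(S3) + P(S|S4)·P(S4) + P(S|S5)·P(S5)
      = 0.349·0.249 + 0.173·0.25 + 0.206·0.339 + 0.313·0.075 + 0.287·0.087
      = 0.086901 + 0.04325 + 0.069834 + 0.023475 + 0.024969 = 0.248429

P(S) ≈ 0.2484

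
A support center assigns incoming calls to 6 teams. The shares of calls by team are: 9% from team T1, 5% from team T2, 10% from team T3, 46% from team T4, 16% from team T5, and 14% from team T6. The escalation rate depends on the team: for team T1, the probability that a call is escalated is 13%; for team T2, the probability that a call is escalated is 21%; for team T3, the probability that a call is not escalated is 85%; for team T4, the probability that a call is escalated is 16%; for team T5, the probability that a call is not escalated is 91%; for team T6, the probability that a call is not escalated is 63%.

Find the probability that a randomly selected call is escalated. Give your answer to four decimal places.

0.1770

P(E|T3) = 1 − 0.85 = 0.15.
P(E|T5) = 1 − 0.91 = 0.09.
P(E|T6) = 1 − 0.63 = 0.37.
Using total probability over the partition,
P(E) = P(E|T1)·P(T1) + P(E|T2)·P(T2) + P(E|T3)·P(T3) + P(E|T4)·P(T4) + P(E|T5)·P(T5) + P(E|T6)·P(T6)
      = 0.13·0.09 + 0.21·0.05 + 0.15·0.1 + 0.16·0.46 + 0.09·0.16 + 0.37·0.14
      = 0.0117 + 0.0105 + 0.015 + 0.0736 + 0.0144 + 0.0518 = 0.177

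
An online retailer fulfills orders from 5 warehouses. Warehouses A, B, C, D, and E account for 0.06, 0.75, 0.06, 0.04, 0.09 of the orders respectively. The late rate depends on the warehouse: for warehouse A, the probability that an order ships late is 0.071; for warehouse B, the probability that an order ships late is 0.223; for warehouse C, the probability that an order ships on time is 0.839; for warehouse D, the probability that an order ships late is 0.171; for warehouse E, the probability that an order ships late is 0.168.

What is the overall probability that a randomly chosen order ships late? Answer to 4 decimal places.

P(L) ≈ 0.2031

P(L|C) = 1 − 0.839 = 0.161.
P(L) = P(L|A)·P(A) + P(L|B)·P(B) + P(L|C)·P(C) + P(L|D)·P(D) + P(L|E)·P(E)
      = 0.071·0.06 + 0.223·0.75 + 0.161·0.06 + 0.171·0.04 + 0.168·0.09
      = 0.00426 + 0.16725 + 0.00966 + 0.00684 + 0.01512 = 0.20313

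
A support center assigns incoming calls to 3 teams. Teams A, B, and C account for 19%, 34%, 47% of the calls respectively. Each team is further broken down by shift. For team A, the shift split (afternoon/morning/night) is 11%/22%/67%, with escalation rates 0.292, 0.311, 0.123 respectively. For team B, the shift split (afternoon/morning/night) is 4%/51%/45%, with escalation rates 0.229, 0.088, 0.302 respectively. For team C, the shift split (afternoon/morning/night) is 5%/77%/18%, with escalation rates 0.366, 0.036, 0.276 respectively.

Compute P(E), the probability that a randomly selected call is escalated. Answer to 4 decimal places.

P(E|A) = 0.11·0.292 + 0.22·0.311 + 0.67·0.123 = 0.03212 + 0.06842 + 0.08241 = 0.18295
P(E|B) = 0.04·0.229 + 0.51·0.088 + 0.45·0.302 = 0.00916 + 0.04488 + 0.1359 = 0.18994
P(E|C) = 0.05·0.366 + 0.77·0.036 + 0.18·0.276 = 0.0183 + 0.02772 + 0.04968 = 0.0957
Then overall,
P(E) = 0.19·0.18295 + 0.34·0.18994 + 0.47·0.0957
      = 0.0347605 + 0.0645796 + 0.044979 = 0.1443191

0.1443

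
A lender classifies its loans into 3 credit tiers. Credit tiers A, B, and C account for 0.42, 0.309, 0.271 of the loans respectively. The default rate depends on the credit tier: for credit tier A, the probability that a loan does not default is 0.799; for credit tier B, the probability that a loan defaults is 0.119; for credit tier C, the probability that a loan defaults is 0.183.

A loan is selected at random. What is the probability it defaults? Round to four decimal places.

P(D) ≈ 0.1708

P(D|A) = 1 − 0.799 = 0.201.
By the law of total probability,
P(D) = P(D|A)·P(A) + P(D|B)·P(B) + P(D|C)·P(C)
      = 0.201·0.42 + 0.119·0.309 + 0.183·0.271
      = 0.08442 + 0.036771 + 0.049593 = 0.170784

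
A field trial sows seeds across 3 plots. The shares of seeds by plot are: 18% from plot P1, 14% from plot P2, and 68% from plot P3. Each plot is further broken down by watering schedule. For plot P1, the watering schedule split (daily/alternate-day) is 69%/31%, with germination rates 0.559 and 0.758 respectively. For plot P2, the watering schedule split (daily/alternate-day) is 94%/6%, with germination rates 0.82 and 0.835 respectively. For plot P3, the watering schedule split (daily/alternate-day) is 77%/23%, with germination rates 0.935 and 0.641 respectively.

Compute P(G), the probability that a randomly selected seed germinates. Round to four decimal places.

0.8165

P(G|P1) = 0.69·0.559 + 0.31·0.758 = 0.38571 + 0.23498 = 0.62069
P(G|P2) = 0.94·0.82 + 0.06·0.835 = 0.7708 + 0.0501 = 0.8209
P(G|P3) = 0.77·0.935 + 0.23·0.641 = 0.71995 + 0.14743 = 0.86738
Then overall,
P(G) = 0.18·0.62069 + 0.14·0.8209 + 0.68·0.86738
      = 0.1117242 + 0.114926 + 0.5898184 = 0.8164686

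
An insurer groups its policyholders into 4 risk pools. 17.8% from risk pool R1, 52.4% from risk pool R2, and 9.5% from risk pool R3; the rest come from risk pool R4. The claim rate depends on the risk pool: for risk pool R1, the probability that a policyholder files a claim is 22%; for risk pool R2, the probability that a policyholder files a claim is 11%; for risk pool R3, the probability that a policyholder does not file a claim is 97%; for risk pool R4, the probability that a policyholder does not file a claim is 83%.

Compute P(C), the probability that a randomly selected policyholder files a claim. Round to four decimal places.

P(C) ≈ 0.1342

P(R4) = 1 − (0.178 + 0.524 + 0.095) = 0.203.
P(C|R3) = 1 − 0.97 = 0.03.
P(C|R4) = 1 − 0.83 = 0.17.
By the law of total probability,
P(C) = P(C|R1)·P(R1) + P(C|R2)·P(R2) + P(C|R3)·P(R3) + P(C|R4)·P(R4)
      = 0.22·0.178 + 0.11·0.524 + 0.03·0.095 + 0.17·0.203
      = 0.03916 + 0.05764 + 0.00285 + 0.03451 = 0.13416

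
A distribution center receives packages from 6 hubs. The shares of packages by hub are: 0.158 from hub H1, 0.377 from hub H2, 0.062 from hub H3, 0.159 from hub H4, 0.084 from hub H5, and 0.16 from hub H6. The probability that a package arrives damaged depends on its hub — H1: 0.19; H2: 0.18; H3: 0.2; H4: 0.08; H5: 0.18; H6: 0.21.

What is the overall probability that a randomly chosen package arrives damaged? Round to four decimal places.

0.1717

By the law of total probability,
P(D) = P(D|H1)·P(H1) + P(D|H2)·P(H2) + P(D|H3)·P(H3) + P(D|H4)·P(H4) + P(D|H5)·P(H5) + P(D|H6)·P(H6)
      = 0.19·0.158 + 0.18·0.377 + 0.2·0.062 + 0.08·0.159 + 0.18·0.084 + 0.21·0.16
      = 0.03002 + 0.06786 + 0.0124 + 0.01272 + 0.01512 + 0.0336 = 0.17172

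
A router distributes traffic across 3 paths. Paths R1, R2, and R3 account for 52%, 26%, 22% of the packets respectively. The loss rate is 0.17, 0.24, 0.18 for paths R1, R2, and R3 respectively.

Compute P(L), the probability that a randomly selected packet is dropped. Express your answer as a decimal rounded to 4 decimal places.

Summing over the partition,
P(L) = P(L|R1)·P(R1) + P(L|R2)·P(R2) + P(L|R3)·P(R3)
      = 0.17·0.52 + 0.24·0.26 + 0.18·0.22
      = 0.0884 + 0.0624 + 0.0396 = 0.1904

P(L) ≈ 0.1904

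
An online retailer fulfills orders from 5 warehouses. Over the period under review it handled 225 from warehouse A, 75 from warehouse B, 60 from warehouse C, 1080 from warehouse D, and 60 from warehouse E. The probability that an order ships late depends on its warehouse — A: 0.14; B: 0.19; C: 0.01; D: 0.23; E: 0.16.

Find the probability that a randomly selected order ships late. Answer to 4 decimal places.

Total: 225 + 75 + 60 + 1080 + 60 = 1500.
P(A) = 225/1500 = 0.15. P(B) = 75/1500 = 0.05. P(C) = 60/1500 = 0.04. P(D) = 1080/1500 = 0.72. P(E) = 60/1500 = 0.04.
Using total probability over the partition,
P(L) = P(L|A)·P(A) + P(L|B)·P(B) + P(L|C)·P(C) + P(L|D)·P(D) + P(L|E)·P(E)
      = 0.14·0.15 + 0.19·0.05 + 0.01·0.04 + 0.23·0.72 + 0.16·0.04
      = 0.021 + 0.0095 + 0.0004 + 0.1656 + 0.0064 = 0.2029

0.2029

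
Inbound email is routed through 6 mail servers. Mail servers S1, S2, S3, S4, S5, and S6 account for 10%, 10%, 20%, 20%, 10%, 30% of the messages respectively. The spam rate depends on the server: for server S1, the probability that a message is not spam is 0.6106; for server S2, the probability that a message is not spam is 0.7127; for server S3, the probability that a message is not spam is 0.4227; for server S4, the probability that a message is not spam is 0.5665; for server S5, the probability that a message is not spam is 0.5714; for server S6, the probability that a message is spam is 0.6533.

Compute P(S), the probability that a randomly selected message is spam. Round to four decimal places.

0.5087

P(S|S1) = 1 − 0.6106 = 0.3894.
P(S|S2) = 1 − 0.7127 = 0.2873.
P(S|S3) = 1 − 0.4227 = 0.5773.
P(S|S4) = 1 − 0.5665 = 0.4335.
P(S|S5) = 1 − 0.5714 = 0.4286.
Using total probability over the partition,
P(S) = P(S|S1)·P(S1) + P(S|S2)·P(S2) + P(S|S3)·P(S3) + P(S|S4)·P(S4) + P(S|S5)·P(S5) + P(S|S6)·P(S6)
      = 0.3894·0.1 + 0.2873·0.1 + 0.5773·0.2 + 0.4335·0.2 + 0.4286·0.1 + 0.6533·0.3
      = 0.03894 + 0.02873 + 0.11546 + 0.0867 + 0.04286 + 0.19599 = 0.50868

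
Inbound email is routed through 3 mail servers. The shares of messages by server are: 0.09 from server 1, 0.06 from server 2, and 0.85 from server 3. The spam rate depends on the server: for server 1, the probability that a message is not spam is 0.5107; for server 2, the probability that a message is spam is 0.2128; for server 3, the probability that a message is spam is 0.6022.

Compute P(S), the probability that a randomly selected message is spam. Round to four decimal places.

P(S) ≈ 0.5687

P(S|1) = 1 − 0.5107 = 0.4893.
Summing over the partition,
P(S) = P(S|1)·P(1) + P(S|2)·P(2) + P(S|3)·P(3)
      = 0.4893·0.09 + 0.2128·0.06 + 0.6022·0.85
      = 0.044037 + 0.012768 + 0.51187 = 0.568675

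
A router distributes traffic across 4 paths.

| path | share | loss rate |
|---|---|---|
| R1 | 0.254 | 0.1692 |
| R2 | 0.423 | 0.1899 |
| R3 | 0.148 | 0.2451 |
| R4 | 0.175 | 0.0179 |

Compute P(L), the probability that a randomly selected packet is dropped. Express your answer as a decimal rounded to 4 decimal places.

Using total probability over the partition,
P(L) = P(L|R1)·P(R1) + P(L|R2)·P(R2) + P(L|R3)·P(R3) + P(L|R4)·P(R4)
      = 0.1692·0.254 + 0.1899·0.423 + 0.2451·0.148 + 0.0179·0.175
      = 0.0429768 + 0.0803277 + 0.0362748 + 0.0031325 = 0.1627118

P(L) ≈ 0.1627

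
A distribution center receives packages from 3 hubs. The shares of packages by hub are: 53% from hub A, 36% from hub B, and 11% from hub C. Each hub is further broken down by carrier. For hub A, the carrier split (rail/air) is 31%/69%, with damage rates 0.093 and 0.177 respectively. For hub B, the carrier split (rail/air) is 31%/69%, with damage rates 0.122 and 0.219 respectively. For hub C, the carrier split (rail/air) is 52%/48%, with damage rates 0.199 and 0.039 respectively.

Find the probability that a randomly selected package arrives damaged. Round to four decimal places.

P(D|A) = 0.31·0.093 + 0.69·0.177 = 0.02883 + 0.12213 = 0.15096
P(D|B) = 0.31·0.122 + 0.69·0.219 = 0.03782 + 0.15111 = 0.18893
P(D|C) = 0.52·0.199 + 0.48·0.039 = 0.10348 + 0.01872 = 0.1222
By total probability over the outer partition,
P(D) = 0.53·0.15096 + 0.36·0.18893 + 0.11·0.1222
      = 0.0800088 + 0.0680148 + 0.013442 = 0.1614656

P(D) ≈ 0.1615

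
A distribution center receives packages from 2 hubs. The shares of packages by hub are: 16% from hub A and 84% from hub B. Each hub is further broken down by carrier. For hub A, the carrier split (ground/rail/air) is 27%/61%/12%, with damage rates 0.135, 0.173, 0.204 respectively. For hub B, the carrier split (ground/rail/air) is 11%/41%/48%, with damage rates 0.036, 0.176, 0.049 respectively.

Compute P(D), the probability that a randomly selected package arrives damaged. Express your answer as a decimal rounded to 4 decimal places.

0.1103

P(D|A) = 0.27·0.135 + 0.61·0.173 + 0.12·0.204 = 0.03645 + 0.10553 + 0.02448 = 0.16646
P(D|B) = 0.11·0.036 + 0.41·0.176 + 0.48·0.049 = 0.00396 + 0.07216 + 0.02352 = 0.09964
By total probability over the outer partition,
P(D) = 0.16·0.16646 + 0.84·0.09964
      = 0.0266336 + 0.0836976 = 0.1103312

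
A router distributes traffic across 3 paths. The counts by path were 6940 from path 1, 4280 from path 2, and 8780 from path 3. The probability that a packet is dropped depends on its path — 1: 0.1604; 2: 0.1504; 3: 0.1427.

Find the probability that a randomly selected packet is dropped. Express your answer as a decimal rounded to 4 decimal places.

Total: 6940 + 4280 + 8780 = 20000.
P(1) = 6940/20000 = 0.347. P(2) = 4280/20000 = 0.214. P(3) = 8780/20000 = 0.439.
Using total probability over the partition,
P(L) = P(L|1)·P(1) + P(L|2)·P(2) + P(L|3)·P(3)
      = 0.1604·0.347 + 0.1504·0.214 + 0.1427·0.439
      = 0.0556588 + 0.0321856 + 0.0626453 = 0.1504897

P(L) ≈ 0.1505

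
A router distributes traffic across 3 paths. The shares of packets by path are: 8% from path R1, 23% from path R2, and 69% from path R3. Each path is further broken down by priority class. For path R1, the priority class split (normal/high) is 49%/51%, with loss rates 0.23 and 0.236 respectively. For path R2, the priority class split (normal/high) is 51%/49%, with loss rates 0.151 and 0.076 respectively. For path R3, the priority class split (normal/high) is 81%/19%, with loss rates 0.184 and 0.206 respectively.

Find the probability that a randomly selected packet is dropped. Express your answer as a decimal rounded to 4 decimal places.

P(L|R1) = 0.49·0.23 + 0.51·0.236 = 0.1127 + 0.12036 = 0.23306
P(L|R2) = 0.51·0.151 + 0.49·0.076 = 0.07701 + 0.03724 = 0.11425
P(L|R3) = 0.81·0.184 + 0.19·0.206 = 0.14904 + 0.03914 = 0.18818
Then overall,
P(L) = 0.08·0.23306 + 0.23·0.11425 + 0.69·0.18818
      = 0.0186448 + 0.0262775 + 0.1298442 = 0.1747665

0.1748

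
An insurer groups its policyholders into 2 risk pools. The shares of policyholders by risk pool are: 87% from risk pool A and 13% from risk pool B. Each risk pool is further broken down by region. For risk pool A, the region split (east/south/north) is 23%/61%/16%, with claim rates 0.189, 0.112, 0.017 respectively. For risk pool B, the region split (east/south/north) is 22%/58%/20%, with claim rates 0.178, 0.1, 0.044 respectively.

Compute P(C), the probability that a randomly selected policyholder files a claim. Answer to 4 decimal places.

P(C) ≈ 0.1134

P(C|A) = 0.23·0.189 + 0.61·0.112 + 0.16·0.017 = 0.04347 + 0.06832 + 0.00272 = 0.11451
P(C|B) = 0.22·0.178 + 0.58·0.1 + 0.2·0.044 = 0.03916 + 0.058 + 0.0088 = 0.10596
Then overall,
P(C) = 0.87·0.11451 + 0.13·0.10596
      = 0.0996237 + 0.0137748 = 0.1133985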